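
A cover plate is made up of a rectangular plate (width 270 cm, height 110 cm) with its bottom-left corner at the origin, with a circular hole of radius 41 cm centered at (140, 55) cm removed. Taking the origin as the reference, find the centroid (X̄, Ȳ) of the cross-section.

X̄ = 133.92 cm, Ȳ = 55.00 cm

plate: A = 270 × 110 = 29700.00, centroid at (135.00, 55.00).
hole: A = −π·41² = -5281.02, centroid at (140.00, 55.00).
ΣA = 24418.98 cm², ΣAX̄ = 3270157.58 cm³, ΣAȲ = 1343044.05 cm³.
X̄ = 3270157.58/24418.98 = 133.92 cm; Ȳ = 1343044.05/24418.98 = 55.00 cm.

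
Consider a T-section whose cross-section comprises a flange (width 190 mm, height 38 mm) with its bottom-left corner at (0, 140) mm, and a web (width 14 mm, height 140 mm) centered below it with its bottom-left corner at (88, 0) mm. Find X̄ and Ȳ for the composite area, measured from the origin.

Part | A | x̄ᵢ | ȳᵢ | A·x̄ᵢ | A·ȳᵢ
web | 1960.00 | 95.00 | 70.00 | 186200.00 | 137200.00
flange | 7220.00 | 95.00 | 159.00 | 685900.00 | 1147980.00
Σ | 9180.00 |  |  | 872100.00 | 1285180.00
X̄ = 872100.00 / 9180.00 = 95.00 mm
Ȳ = 1285180.00 / 9180.00 = 140.00 mm

X̄ = 95.00 mm, Ȳ = 140.00 mm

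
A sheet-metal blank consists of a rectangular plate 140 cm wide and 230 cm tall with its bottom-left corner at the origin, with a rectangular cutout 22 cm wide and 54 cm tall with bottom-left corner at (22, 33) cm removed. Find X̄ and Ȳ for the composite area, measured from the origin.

X̄ = 71.42 cm, Ȳ = 117.11 cm

Part | A | x̄ᵢ | ȳᵢ | A·x̄ᵢ | A·ȳᵢ
plate | 32200.00 | 70.00 | 115.00 | 2254000.00 | 3703000.00
hole | -1188.00 | 33.00 | 60.00 | -39204.00 | -71280.00
Σ | 31012.00 |  |  | 2214796.00 | 3631720.00
X̄ = 2214796.00 / 31012.00 = 71.42 cm
Ȳ = 3631720.00 / 31012.00 = 117.11 cm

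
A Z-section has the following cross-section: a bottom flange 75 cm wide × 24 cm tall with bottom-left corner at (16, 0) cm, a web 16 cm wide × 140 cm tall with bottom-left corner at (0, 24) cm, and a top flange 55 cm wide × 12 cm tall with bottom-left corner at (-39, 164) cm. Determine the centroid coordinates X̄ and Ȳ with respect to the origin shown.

bottom flange: A = 75 × 24 = 1800.00, centroid at (53.50, 12.00).
web: A = 16 × 140 = 2240.00, centroid at (8.00, 94.00).
top flange: A = 55 × 12 = 660.00, centroid at (-11.50, 170.00).
ΣA = 4700.00 cm², ΣAX̄ = 106630.00 cm³, ΣAȲ = 344360.00 cm³.
X̄ = 106630.00/4700.00 = 22.69 cm; Ȳ = 344360.00/4700.00 = 73.27 cm.

X̄ = 22.69 cm, Ȳ = 73.27 cm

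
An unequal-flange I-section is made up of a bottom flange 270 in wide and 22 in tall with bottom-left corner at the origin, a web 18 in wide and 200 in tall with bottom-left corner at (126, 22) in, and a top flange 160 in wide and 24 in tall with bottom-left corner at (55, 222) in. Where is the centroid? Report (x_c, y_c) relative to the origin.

bottom flange: A = 270 × 22 = 5940.00, centroid at (135.00, 11.00).
web: A = 18 × 200 = 3600.00, centroid at (135.00, 122.00).
top flange: A = 160 × 24 = 3840.00, centroid at (135.00, 234.00).
ΣA = 13380.00 in², ΣAx_c = 1806300.00 in³, ΣAy_c = 1403100.00 in³.
x_c = 1806300.00/13380.00 = 135.00 in; y_c = 1403100.00/13380.00 = 104.87 in.

x_c = 135.00 in, y_c = 104.87 in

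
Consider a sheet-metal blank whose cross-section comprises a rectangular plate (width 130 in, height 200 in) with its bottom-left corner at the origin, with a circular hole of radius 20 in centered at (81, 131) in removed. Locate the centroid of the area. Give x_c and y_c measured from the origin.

plate: A = 130 × 200 = 26000.00, centroid at (65.00, 100.00).
hole: A = −π·20² = -1256.64, centroid at (81.00, 131.00).
ΣA = 24743.36 in²
ΣAx_c = (26000.00)(65.00) + (-1256.64)(81.00) = 1588212.40 in³
ΣAy_c = (26000.00)(100.00) + (-1256.64)(131.00) = 2435380.54 in³
x_c = 1588212.40 / 24743.36 = 64.19 in
y_c = 2435380.54 / 24743.36 = 98.43 in

x_c = 64.19 in, y_c = 98.43 in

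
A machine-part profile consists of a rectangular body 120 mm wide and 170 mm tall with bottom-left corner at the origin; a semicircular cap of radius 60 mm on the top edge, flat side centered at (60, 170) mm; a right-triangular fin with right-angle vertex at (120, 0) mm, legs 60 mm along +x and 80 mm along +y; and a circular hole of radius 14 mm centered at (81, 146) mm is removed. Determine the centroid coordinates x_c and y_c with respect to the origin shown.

Part | A | x̄ᵢ | ȳᵢ | A·x̄ᵢ | A·ȳᵢ
rectangular body | 20400.00 | 60.00 | 85.00 | 1224000.00 | 1734000.00
semicircular top | 5654.87 | 60.00 | 195.46 | 339292.01 | 1105327.35
triangular fin | 2400.00 | 140.00 | 26.67 | 336000.00 | 64000.00
hole | -615.75 | 81.00 | 146.00 | -49875.92 | -89899.82
Σ | 27839.11 |  |  | 1849416.08 | 2813427.54
x_c = 1849416.08 / 27839.11 = 66.43 mm
y_c = 2813427.54 / 27839.11 = 101.06 mm

x_c = 66.43 mm, y_c = 101.06 mm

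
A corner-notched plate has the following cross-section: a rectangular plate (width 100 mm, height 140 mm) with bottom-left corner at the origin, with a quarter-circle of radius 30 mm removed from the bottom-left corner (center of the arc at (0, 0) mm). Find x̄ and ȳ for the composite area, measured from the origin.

x̄ = 51.98 mm, ȳ = 73.05 mm

Part | A | x̄ᵢ | ȳᵢ | A·x̄ᵢ | A·ȳᵢ
plate | 14000.00 | 50.00 | 70.00 | 700000.00 | 980000.00
removed quarter-circle | -706.86 | 12.73 | 12.73 | -9000.00 | -9000.00
Σ | 13293.14 |  |  | 691000.00 | 971000.00
x̄ = 691000.00 / 13293.14 = 51.98 mm
ȳ = 971000.00 / 13293.14 = 73.05 mm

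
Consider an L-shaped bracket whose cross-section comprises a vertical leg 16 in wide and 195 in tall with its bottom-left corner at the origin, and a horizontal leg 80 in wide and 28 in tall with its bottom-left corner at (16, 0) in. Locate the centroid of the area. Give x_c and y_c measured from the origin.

vertical leg: A = 16 × 195 = 3120.00, centroid at (8.00, 97.50).
horizontal leg: A = 80 × 28 = 2240.00, centroid at (56.00, 14.00).
ΣA = 5360.00 in²
ΣAx_c = (3120.00)(8.00) + (2240.00)(56.00) = 150400.00 in³
ΣAy_c = (3120.00)(97.50) + (2240.00)(14.00) = 335560.00 in³
x_c = 150400.00 / 5360.00 = 28.06 in
y_c = 335560.00 / 5360.00 = 62.60 in

x_c = 28.06 in, y_c = 62.60 in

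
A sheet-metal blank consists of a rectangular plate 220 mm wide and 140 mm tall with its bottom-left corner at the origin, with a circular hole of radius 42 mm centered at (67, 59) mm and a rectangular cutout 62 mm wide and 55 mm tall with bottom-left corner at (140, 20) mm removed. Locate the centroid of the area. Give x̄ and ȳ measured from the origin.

x̄ = 111.39 mm, ȳ = 76.30 mm

plate: A = 220 × 140 = 30800.00, centroid at (110.00, 70.00).
hole 1: A = −π·42² = -5541.77, centroid at (67.00, 59.00).
hole 2: A = −(62 × 55) = -3410.00, centroid at (171.00, 47.50).
ΣA = 21848.23 mm², ΣAx̄ = 2433591.45 mm³, ΣAȳ = 1667060.60 mm³.
x̄ = 2433591.45/21848.23 = 111.39 mm; ȳ = 1667060.60/21848.23 = 76.30 mm.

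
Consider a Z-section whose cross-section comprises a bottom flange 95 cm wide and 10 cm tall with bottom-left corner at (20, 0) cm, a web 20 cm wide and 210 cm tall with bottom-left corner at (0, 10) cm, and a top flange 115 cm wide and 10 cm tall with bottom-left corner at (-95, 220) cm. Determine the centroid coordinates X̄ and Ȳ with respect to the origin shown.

bottom flange: A = 95 × 10 = 950.00, centroid at (67.50, 5.00).
web: A = 20 × 210 = 4200.00, centroid at (10.00, 115.00).
top flange: A = 115 × 10 = 1150.00, centroid at (-37.50, 225.00).
ΣA = 6300.00 cm², ΣAX̄ = 63000.00 cm³, ΣAȲ = 746500.00 cm³.
X̄ = 63000.00/6300.00 = 10.00 cm; Ȳ = 746500.00/6300.00 = 118.49 cm.

X̄ = 10.00 cm, Ȳ = 118.49 cm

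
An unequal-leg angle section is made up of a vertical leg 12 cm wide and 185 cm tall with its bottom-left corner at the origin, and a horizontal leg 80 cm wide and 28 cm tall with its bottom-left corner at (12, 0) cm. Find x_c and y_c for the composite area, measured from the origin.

vertical leg: A = 12 × 185 = 2220.00, centroid at (6.00, 92.50).
horizontal leg: A = 80 × 28 = 2240.00, centroid at (52.00, 14.00).
ΣA = 4460.00 cm²
ΣAx_c = (2220.00)(6.00) + (2240.00)(52.00) = 129800.00 cm³
ΣAy_c = (2220.00)(92.50) + (2240.00)(14.00) = 236710.00 cm³
x_c = 129800.00 / 4460.00 = 29.10 cm
y_c = 236710.00 / 4460.00 = 53.07 cm

x_c = 29.10 cm, y_c = 53.07 cm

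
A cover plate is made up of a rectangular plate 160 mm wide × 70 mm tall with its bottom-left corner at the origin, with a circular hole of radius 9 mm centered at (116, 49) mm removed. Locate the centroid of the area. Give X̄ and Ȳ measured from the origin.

plate: A = 160 × 70 = 11200.00, centroid at (80.00, 35.00).
hole: A = −π·9² = -254.47, centroid at (116.00, 49.00).
ΣA = 10945.53 mm²
ΣAX̄ = (11200.00)(80.00) + (-254.47)(116.00) = 866481.60 mm³
ΣAȲ = (11200.00)(35.00) + (-254.47)(49.00) = 379531.02 mm³
X̄ = 866481.60 / 10945.53 = 79.16 mm
Ȳ = 379531.02 / 10945.53 = 34.67 mm

X̄ = 79.16 mm, Ȳ = 34.67 mm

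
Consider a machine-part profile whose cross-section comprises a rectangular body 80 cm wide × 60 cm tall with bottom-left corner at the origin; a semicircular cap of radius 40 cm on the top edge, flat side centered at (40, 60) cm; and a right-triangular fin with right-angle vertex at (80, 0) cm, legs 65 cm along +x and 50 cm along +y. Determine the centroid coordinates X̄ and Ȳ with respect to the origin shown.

X̄ = 51.21 cm, Ȳ = 40.78 cm

Part | A | x̄ᵢ | ȳᵢ | A·x̄ᵢ | A·ȳᵢ
rectangular body | 4800.00 | 40.00 | 30.00 | 192000.00 | 144000.00
semicircular top | 2513.27 | 40.00 | 76.98 | 100530.96 | 193463.11
triangular fin | 1625.00 | 101.67 | 16.67 | 165208.33 | 27083.33
Σ | 8938.27 |  |  | 457739.30 | 364546.45
X̄ = 457739.30 / 8938.27 = 51.21 cm
Ȳ = 364546.45 / 8938.27 = 40.78 cm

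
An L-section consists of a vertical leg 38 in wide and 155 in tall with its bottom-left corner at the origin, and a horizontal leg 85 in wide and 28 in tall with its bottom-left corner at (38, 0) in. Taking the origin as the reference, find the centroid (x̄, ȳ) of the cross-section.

Part | A | x̄ᵢ | ȳᵢ | A·x̄ᵢ | A·ȳᵢ
vertical leg | 5890.00 | 19.00 | 77.50 | 111910.00 | 456475.00
horizontal leg | 2380.00 | 80.50 | 14.00 | 191590.00 | 33320.00
Σ | 8270.00 |  |  | 303500.00 | 489795.00
x̄ = 303500.00 / 8270.00 = 36.70 in
ȳ = 489795.00 / 8270.00 = 59.23 in

x̄ = 36.70 in, ȳ = 59.23 in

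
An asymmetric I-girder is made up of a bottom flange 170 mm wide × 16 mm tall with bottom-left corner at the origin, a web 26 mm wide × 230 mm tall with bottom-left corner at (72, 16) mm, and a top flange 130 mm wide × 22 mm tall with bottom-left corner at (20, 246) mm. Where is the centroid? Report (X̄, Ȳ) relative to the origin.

X̄ = 85.00 mm, Ȳ = 133.23 mm

Part | A | x̄ᵢ | ȳᵢ | A·x̄ᵢ | A·ȳᵢ
bottom flange | 2720.00 | 85.00 | 8.00 | 231200.00 | 21760.00
web | 5980.00 | 85.00 | 131.00 | 508300.00 | 783380.00
top flange | 2860.00 | 85.00 | 257.00 | 243100.00 | 735020.00
Σ | 11560.00 |  |  | 982600.00 | 1540160.00
X̄ = 982600.00 / 11560.00 = 85.00 mm
Ȳ = 1540160.00 / 11560.00 = 133.23 mm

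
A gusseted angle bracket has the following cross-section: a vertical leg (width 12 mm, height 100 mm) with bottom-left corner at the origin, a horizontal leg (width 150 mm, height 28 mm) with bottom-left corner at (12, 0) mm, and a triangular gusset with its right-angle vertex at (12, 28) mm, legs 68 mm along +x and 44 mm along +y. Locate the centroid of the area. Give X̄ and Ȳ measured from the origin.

Part | A | x̄ᵢ | ȳᵢ | A·x̄ᵢ | A·ȳᵢ
vertical leg | 1200.00 | 6.00 | 50.00 | 7200.00 | 60000.00
horizontal leg | 4200.00 | 87.00 | 14.00 | 365400.00 | 58800.00
gusset | 1496.00 | 34.67 | 42.67 | 51861.33 | 63829.33
Σ | 6896.00 |  |  | 424461.33 | 182629.33
X̄ = 424461.33 / 6896.00 = 61.55 mm
Ȳ = 182629.33 / 6896.00 = 26.48 mm

X̄ = 61.55 mm, Ȳ = 26.48 mm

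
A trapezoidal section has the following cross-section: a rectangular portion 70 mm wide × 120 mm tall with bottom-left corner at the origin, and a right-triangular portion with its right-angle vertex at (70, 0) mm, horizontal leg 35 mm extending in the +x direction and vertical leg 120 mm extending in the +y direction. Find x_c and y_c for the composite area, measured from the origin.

rectangular portion: A = 70 × 120 = 8400.00, centroid at (35.00, 60.00).
triangular portion: A = ½·35·120 = 2100.00, centroid at (81.67, 40.00).
ΣA = 10500.00 mm²
ΣAx_c = (8400.00)(35.00) + (2100.00)(81.67) = 465500.00 mm³
ΣAy_c = (8400.00)(60.00) + (2100.00)(40.00) = 588000.00 mm³
x_c = 465500.00 / 10500.00 = 44.33 mm
y_c = 588000.00 / 10500.00 = 56.00 mm

x_c = 44.33 mm, y_c = 56.00 mm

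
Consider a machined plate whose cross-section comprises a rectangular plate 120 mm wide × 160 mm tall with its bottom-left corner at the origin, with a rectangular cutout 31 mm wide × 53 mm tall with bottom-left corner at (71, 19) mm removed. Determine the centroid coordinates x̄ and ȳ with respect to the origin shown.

x̄ = 57.52 mm, ȳ = 83.23 mm

Part | A | x̄ᵢ | ȳᵢ | A·x̄ᵢ | A·ȳᵢ
plate | 19200.00 | 60.00 | 80.00 | 1152000.00 | 1536000.00
hole | -1643.00 | 86.50 | 45.50 | -142119.50 | -74756.50
Σ | 17557.00 |  |  | 1009880.50 | 1461243.50
x̄ = 1009880.50 / 17557.00 = 57.52 mm
ȳ = 1461243.50 / 17557.00 = 83.23 mm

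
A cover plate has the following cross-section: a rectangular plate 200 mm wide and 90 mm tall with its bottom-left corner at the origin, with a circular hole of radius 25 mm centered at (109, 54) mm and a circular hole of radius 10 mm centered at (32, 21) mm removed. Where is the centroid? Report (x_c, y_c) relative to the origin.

x_c = 100.23 mm, y_c = 44.36 mm

Part | A | x̄ᵢ | ȳᵢ | A·x̄ᵢ | A·ȳᵢ
plate | 18000.00 | 100.00 | 45.00 | 1800000.00 | 810000.00
hole 1 | -1963.50 | 109.00 | 54.00 | -214021.00 | -106028.75
hole 2 | -314.16 | 32.00 | 21.00 | -10053.10 | -6597.34
Σ | 15722.35 |  |  | 1575925.90 | 697373.90
x_c = 1575925.90 / 15722.35 = 100.23 mm
y_c = 697373.90 / 15722.35 = 44.36 mm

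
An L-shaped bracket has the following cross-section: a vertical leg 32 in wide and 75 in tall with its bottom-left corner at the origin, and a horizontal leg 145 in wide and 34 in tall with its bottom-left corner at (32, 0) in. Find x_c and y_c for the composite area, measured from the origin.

vertical leg: A = 32 × 75 = 2400.00, centroid at (16.00, 37.50).
horizontal leg: A = 145 × 34 = 4930.00, centroid at (104.50, 17.00).
ΣA = 7330.00 in²
ΣAx_c = (2400.00)(16.00) + (4930.00)(104.50) = 553585.00 in³
ΣAy_c = (2400.00)(37.50) + (4930.00)(17.00) = 173810.00 in³
x_c = 553585.00 / 7330.00 = 75.52 in
y_c = 173810.00 / 7330.00 = 23.71 in

x_c = 75.52 in, y_c = 23.71 in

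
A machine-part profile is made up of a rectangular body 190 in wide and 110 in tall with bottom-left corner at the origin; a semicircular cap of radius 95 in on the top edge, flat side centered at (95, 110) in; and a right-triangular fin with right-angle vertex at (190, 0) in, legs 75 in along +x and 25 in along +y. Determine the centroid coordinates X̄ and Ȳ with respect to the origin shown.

X̄ = 98.12 in, Ȳ = 91.31 in

Part | A | x̄ᵢ | ȳᵢ | A·x̄ᵢ | A·ȳᵢ
rectangular body | 20900.00 | 95.00 | 55.00 | 1985500.00 | 1149500.00
semicircular top | 14176.44 | 95.00 | 150.32 | 1346761.50 | 2130991.39
triangular fin | 937.50 | 215.00 | 8.33 | 201562.50 | 7812.50
Σ | 36013.94 |  |  | 3533824.00 | 3288303.89
X̄ = 3533824.00 / 36013.94 = 98.12 in
Ȳ = 3288303.89 / 36013.94 = 91.31 in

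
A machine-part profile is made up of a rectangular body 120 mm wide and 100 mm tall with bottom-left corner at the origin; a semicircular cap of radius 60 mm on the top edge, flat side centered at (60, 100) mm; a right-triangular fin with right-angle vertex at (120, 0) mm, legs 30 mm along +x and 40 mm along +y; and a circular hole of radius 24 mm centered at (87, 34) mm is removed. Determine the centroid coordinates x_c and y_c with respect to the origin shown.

rectangular body: A = 120 × 100 = 12000.00, centroid at (60.00, 50.00).
semicircular top: A = ½π·60² = 5654.87, centroid at (60.00, 125.46).
triangular fin: A = ½·30·40 = 600.00, centroid at (130.00, 13.33).
hole: A = −π·24² = -1809.56, centroid at (87.00, 34.00).
ΣA = 16445.31 mm²
ΣAx_c = (12000.00)(60.00) + (5654.87)(60.00) + (600.00)(130.00) + (-1809.56)(87.00) = 979860.52 mm³
ΣAy_c = (12000.00)(50.00) + (5654.87)(125.46) + (600.00)(13.33) + (-1809.56)(34.00) = 1255961.73 mm³
x_c = 979860.52 / 16445.31 = 59.58 mm
y_c = 1255961.73 / 16445.31 = 76.37 mm

x_c = 59.58 mm, y_c = 76.37 mm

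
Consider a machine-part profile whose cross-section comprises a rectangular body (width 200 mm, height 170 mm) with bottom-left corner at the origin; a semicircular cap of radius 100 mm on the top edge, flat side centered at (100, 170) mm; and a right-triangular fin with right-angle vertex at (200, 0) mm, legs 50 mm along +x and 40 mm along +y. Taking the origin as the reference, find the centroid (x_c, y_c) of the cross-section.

Part | A | x̄ᵢ | ȳᵢ | A·x̄ᵢ | A·ȳᵢ
rectangular body | 34000.00 | 100.00 | 85.00 | 3400000.00 | 2890000.00
semicircular top | 15707.96 | 100.00 | 212.44 | 1570796.33 | 3337020.42
triangular fin | 1000.00 | 216.67 | 13.33 | 216666.67 | 13333.33
Σ | 50707.96 |  |  | 5187462.99 | 6240353.76
x_c = 5187462.99 / 50707.96 = 102.30 mm
y_c = 6240353.76 / 50707.96 = 123.06 mm

x_c = 102.30 mm, y_c = 123.06 mm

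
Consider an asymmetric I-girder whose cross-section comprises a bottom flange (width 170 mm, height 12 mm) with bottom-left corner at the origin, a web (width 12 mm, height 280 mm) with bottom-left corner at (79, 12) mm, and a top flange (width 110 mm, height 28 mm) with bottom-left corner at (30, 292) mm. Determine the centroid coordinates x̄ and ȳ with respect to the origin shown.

bottom flange: A = 170 × 12 = 2040.00, centroid at (85.00, 6.00).
web: A = 12 × 280 = 3360.00, centroid at (85.00, 152.00).
top flange: A = 110 × 28 = 3080.00, centroid at (85.00, 306.00).
ΣA = 8480.00 mm², ΣAx̄ = 720800.00 mm³, ΣAȳ = 1465440.00 mm³.
x̄ = 720800.00/8480.00 = 85.00 mm; ȳ = 1465440.00/8480.00 = 172.81 mm.

x̄ = 85.00 mm, ȳ = 172.81 mm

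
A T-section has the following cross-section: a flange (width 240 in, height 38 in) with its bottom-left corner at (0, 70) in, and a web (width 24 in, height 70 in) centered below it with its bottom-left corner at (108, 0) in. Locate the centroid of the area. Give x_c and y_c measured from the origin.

web: A = 24 × 70 = 1680.00, centroid at (120.00, 35.00).
flange: A = 240 × 38 = 9120.00, centroid at (120.00, 89.00).
ΣA = 10800.00 in², ΣAx_c = 1296000.00 in³, ΣAy_c = 870480.00 in³.
x_c = 1296000.00/10800.00 = 120.00 in; y_c = 870480.00/10800.00 = 80.60 in.

x_c = 120.00 in, y_c = 80.60 in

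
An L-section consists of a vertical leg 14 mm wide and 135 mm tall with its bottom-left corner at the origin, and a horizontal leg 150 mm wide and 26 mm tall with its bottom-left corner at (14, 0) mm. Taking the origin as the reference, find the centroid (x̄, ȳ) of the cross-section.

vertical leg: A = 14 × 135 = 1890.00, centroid at (7.00, 67.50).
horizontal leg: A = 150 × 26 = 3900.00, centroid at (89.00, 13.00).
ΣA = 5790.00 mm², ΣAx̄ = 360330.00 mm³, ΣAȳ = 178275.00 mm³.
x̄ = 360330.00/5790.00 = 62.23 mm; ȳ = 178275.00/5790.00 = 30.79 mm.

x̄ = 62.23 mm, ȳ = 30.79 mm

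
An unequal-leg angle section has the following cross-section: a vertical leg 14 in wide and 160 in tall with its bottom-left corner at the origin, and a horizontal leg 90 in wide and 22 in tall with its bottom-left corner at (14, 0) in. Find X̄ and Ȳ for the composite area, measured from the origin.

vertical leg: A = 14 × 160 = 2240.00, centroid at (7.00, 80.00).
horizontal leg: A = 90 × 22 = 1980.00, centroid at (59.00, 11.00).
ΣA = 4220.00 in², ΣAX̄ = 132500.00 in³, ΣAȲ = 200980.00 in³.
X̄ = 132500.00/4220.00 = 31.40 in; Ȳ = 200980.00/4220.00 = 47.63 in.

X̄ = 31.40 in, Ȳ = 47.63 in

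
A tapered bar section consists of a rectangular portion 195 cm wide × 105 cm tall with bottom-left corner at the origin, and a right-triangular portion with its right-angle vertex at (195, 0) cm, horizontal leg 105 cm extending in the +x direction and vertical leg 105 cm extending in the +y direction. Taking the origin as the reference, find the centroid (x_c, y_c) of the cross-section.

rectangular portion: A = 195 × 105 = 20475.00, centroid at (97.50, 52.50).
triangular portion: A = ½·105·105 = 5512.50, centroid at (230.00, 35.00).
ΣA = 25987.50 cm², ΣAx_c = 3264187.50 cm³, ΣAy_c = 1267875.00 cm³.
x_c = 3264187.50/25987.50 = 125.61 cm; y_c = 1267875.00/25987.50 = 48.79 cm.

x_c = 125.61 cm, y_c = 48.79 cm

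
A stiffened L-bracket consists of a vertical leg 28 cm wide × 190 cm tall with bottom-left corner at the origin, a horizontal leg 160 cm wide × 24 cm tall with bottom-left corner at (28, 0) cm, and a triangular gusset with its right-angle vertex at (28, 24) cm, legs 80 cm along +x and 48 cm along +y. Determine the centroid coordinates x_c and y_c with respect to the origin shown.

x_c = 53.62 cm, y_c = 56.70 cm

vertical leg: A = 28 × 190 = 5320.00, centroid at (14.00, 95.00).
horizontal leg: A = 160 × 24 = 3840.00, centroid at (108.00, 12.00).
gusset: A = ½·80·48 = 1920.00, centroid at (54.67, 40.00).
ΣA = 11080.00 cm²
ΣAx_c = (5320.00)(14.00) + (3840.00)(108.00) + (1920.00)(54.67) = 594160.00 cm³
ΣAy_c = (5320.00)(95.00) + (3840.00)(12.00) + (1920.00)(40.00) = 628280.00 cm³
x_c = 594160.00 / 11080.00 = 53.62 cm
y_c = 628280.00 / 11080.00 = 56.70 cm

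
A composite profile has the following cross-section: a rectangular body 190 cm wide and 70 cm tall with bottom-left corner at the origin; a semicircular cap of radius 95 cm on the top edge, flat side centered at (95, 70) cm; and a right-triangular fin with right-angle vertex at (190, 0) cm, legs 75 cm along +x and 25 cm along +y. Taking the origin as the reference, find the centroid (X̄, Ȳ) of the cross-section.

rectangular body: A = 190 × 70 = 13300.00, centroid at (95.00, 35.00).
semicircular top: A = ½π·95² = 14176.44, centroid at (95.00, 110.32).
triangular fin: A = ½·75·25 = 937.50, centroid at (215.00, 8.33).
ΣA = 28413.94 cm², ΣAX̄ = 2811824.00 cm³, ΣAȲ = 2037246.41 cm³.
X̄ = 2811824.00/28413.94 = 98.96 cm; Ȳ = 2037246.41/28413.94 = 71.70 cm.

X̄ = 98.96 cm, Ȳ = 71.70 cm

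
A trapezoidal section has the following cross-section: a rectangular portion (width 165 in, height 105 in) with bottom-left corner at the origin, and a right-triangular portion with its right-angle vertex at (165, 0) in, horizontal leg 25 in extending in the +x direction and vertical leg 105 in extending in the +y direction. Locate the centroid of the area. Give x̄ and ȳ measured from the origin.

rectangular portion: A = 165 × 105 = 17325.00, centroid at (82.50, 52.50).
triangular portion: A = ½·25·105 = 1312.50, centroid at (173.33, 35.00).
ΣA = 18637.50 in², ΣAx̄ = 1656812.50 in³, ΣAȳ = 955500.00 in³.
x̄ = 1656812.50/18637.50 = 88.90 in; ȳ = 955500.00/18637.50 = 51.27 in.

x̄ = 88.90 in, ȳ = 51.27 in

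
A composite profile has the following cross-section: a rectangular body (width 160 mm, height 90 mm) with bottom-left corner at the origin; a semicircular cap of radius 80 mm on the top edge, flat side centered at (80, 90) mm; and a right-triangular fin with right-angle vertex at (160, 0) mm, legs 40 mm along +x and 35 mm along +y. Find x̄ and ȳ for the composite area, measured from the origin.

x̄ = 82.60 mm, ȳ = 75.63 mm

Part | A | x̄ᵢ | ȳᵢ | A·x̄ᵢ | A·ȳᵢ
rectangular body | 14400.00 | 80.00 | 45.00 | 1152000.00 | 648000.00
semicircular top | 10053.10 | 80.00 | 123.95 | 804247.72 | 1246112.02
triangular fin | 700.00 | 173.33 | 11.67 | 121333.33 | 8166.67
Σ | 25153.10 |  |  | 2077581.05 | 1902278.68
x̄ = 2077581.05 / 25153.10 = 82.60 mm
ȳ = 1902278.68 / 25153.10 = 75.63 mm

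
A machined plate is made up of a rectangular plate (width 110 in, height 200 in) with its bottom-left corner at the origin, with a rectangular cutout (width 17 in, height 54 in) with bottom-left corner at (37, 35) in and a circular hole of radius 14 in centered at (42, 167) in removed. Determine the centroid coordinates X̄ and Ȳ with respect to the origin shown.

plate: A = 110 × 200 = 22000.00, centroid at (55.00, 100.00).
hole 1: A = −(17 × 54) = -918.00, centroid at (45.50, 62.00).
hole 2: A = −π·14² = -615.75, centroid at (42.00, 167.00).
ΣA = 20466.25 in², ΣAX̄ = 1142369.41 in³, ΣAȲ = 2040253.39 in³.
X̄ = 1142369.41/20466.25 = 55.82 in; Ȳ = 2040253.39/20466.25 = 99.69 in.

X̄ = 55.82 in, Ȳ = 99.69 in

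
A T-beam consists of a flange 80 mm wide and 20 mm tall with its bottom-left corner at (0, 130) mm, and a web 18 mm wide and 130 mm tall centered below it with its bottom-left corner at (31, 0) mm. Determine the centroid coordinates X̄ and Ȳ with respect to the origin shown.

X̄ = 40.00 mm, Ȳ = 95.46 mm

web: A = 18 × 130 = 2340.00, centroid at (40.00, 65.00).
flange: A = 80 × 20 = 1600.00, centroid at (40.00, 140.00).
ΣA = 3940.00 mm²
ΣAX̄ = (2340.00)(40.00) + (1600.00)(40.00) = 157600.00 mm³
ΣAȲ = (2340.00)(65.00) + (1600.00)(140.00) = 376100.00 mm³
X̄ = 157600.00 / 3940.00 = 40.00 mm
Ȳ = 376100.00 / 3940.00 = 95.46 mm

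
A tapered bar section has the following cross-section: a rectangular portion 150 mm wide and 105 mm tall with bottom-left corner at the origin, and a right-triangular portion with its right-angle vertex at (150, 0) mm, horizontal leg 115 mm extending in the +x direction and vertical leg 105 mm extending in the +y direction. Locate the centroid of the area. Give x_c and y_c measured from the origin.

Part | A | x̄ᵢ | ȳᵢ | A·x̄ᵢ | A·ȳᵢ
rectangular portion | 15750.00 | 75.00 | 52.50 | 1181250.00 | 826875.00
triangular portion | 6037.50 | 188.33 | 35.00 | 1137062.50 | 211312.50
Σ | 21787.50 |  |  | 2318312.50 | 1038187.50
x_c = 2318312.50 / 21787.50 = 106.41 mm
y_c = 1038187.50 / 21787.50 = 47.65 mm

x_c = 106.41 mm, y_c = 47.65 mm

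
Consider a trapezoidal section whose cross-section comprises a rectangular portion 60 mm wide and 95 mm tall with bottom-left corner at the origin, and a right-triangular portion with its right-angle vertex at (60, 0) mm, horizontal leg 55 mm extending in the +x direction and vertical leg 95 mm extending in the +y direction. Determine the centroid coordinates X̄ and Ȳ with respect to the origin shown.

X̄ = 45.19 mm, Ȳ = 42.52 mm

Part | A | x̄ᵢ | ȳᵢ | A·x̄ᵢ | A·ȳᵢ
rectangular portion | 5700.00 | 30.00 | 47.50 | 171000.00 | 270750.00
triangular portion | 2612.50 | 78.33 | 31.67 | 204645.83 | 82729.17
Σ | 8312.50 |  |  | 375645.83 | 353479.17
X̄ = 375645.83 / 8312.50 = 45.19 mm
Ȳ = 353479.17 / 8312.50 = 42.52 mm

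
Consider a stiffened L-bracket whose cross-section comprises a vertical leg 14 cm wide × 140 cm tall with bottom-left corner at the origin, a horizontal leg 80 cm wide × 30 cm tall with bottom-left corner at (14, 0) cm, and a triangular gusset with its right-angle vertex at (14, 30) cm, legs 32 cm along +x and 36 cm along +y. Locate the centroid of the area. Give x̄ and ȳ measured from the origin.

vertical leg: A = 14 × 140 = 1960.00, centroid at (7.00, 70.00).
horizontal leg: A = 80 × 30 = 2400.00, centroid at (54.00, 15.00).
gusset: A = ½·32·36 = 576.00, centroid at (24.67, 42.00).
ΣA = 4936.00 cm², ΣAx̄ = 157528.00 cm³, ΣAȳ = 197392.00 cm³.
x̄ = 157528.00/4936.00 = 31.91 cm; ȳ = 197392.00/4936.00 = 39.99 cm.

x̄ = 31.91 cm, ȳ = 39.99 cm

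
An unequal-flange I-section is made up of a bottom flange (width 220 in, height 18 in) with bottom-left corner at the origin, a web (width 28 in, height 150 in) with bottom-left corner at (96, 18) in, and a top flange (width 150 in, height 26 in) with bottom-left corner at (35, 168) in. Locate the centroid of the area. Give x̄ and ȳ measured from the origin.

Part | A | x̄ᵢ | ȳᵢ | A·x̄ᵢ | A·ȳᵢ
bottom flange | 3960.00 | 110.00 | 9.00 | 435600.00 | 35640.00
web | 4200.00 | 110.00 | 93.00 | 462000.00 | 390600.00
top flange | 3900.00 | 110.00 | 181.00 | 429000.00 | 705900.00
Σ | 12060.00 |  |  | 1326600.00 | 1132140.00
x̄ = 1326600.00 / 12060.00 = 110.00 in
ȳ = 1132140.00 / 12060.00 = 93.88 in

x̄ = 110.00 in, ȳ = 93.88 in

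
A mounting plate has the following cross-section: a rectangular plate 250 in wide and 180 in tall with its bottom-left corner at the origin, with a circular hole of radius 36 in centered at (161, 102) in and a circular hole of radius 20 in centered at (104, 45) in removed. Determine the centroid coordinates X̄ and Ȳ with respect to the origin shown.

plate: A = 250 × 180 = 45000.00, centroid at (125.00, 90.00).
hole 1: A = −π·36² = -4071.50, centroid at (161.00, 102.00).
hole 2: A = −π·20² = -1256.64, centroid at (104.00, 45.00).
ΣA = 39671.86 in²
ΣAX̄ = (45000.00)(125.00) + (-4071.50)(161.00) + (-1256.64)(104.00) = 4838797.59 in³
ΣAȲ = (45000.00)(90.00) + (-4071.50)(102.00) + (-1256.64)(45.00) = 3578157.92 in³
X̄ = 4838797.59 / 39671.86 = 121.97 in
Ȳ = 3578157.92 / 39671.86 = 90.19 in

X̄ = 121.97 in, Ȳ = 90.19 in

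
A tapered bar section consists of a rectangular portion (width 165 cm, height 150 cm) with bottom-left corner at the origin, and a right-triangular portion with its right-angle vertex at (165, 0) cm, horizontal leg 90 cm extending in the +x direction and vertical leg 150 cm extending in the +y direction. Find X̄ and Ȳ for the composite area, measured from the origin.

X̄ = 106.61 cm, Ȳ = 69.64 cm

rectangular portion: A = 165 × 150 = 24750.00, centroid at (82.50, 75.00).
triangular portion: A = ½·90·150 = 6750.00, centroid at (195.00, 50.00).
ΣA = 31500.00 cm²
ΣAX̄ = (24750.00)(82.50) + (6750.00)(195.00) = 3358125.00 cm³
ΣAȲ = (24750.00)(75.00) + (6750.00)(50.00) = 2193750.00 cm³
X̄ = 3358125.00 / 31500.00 = 106.61 cm
Ȳ = 2193750.00 / 31500.00 = 69.64 cm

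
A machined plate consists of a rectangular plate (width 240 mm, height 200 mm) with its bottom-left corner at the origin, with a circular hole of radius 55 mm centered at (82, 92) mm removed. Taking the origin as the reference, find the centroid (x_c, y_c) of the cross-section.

plate: A = 240 × 200 = 48000.00, centroid at (120.00, 100.00).
hole: A = −π·55² = -9503.32, centroid at (82.00, 92.00).
ΣA = 38496.68 mm², ΣAx_c = 4980727.94 mm³, ΣAy_c = 3925694.76 mm³.
x_c = 4980727.94/38496.68 = 129.38 mm; y_c = 3925694.76/38496.68 = 101.97 mm.

x_c = 129.38 mm, y_c = 101.97 mm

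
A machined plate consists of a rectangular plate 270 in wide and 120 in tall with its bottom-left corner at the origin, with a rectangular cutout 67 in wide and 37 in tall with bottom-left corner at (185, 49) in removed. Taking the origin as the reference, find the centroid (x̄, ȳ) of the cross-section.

plate: A = 270 × 120 = 32400.00, centroid at (135.00, 60.00).
hole: A = −(67 × 37) = -2479.00, centroid at (218.50, 67.50).
ΣA = 29921.00 in², ΣAx̄ = 3832338.50 in³, ΣAȳ = 1776667.50 in³.
x̄ = 3832338.50/29921.00 = 128.08 in; ȳ = 1776667.50/29921.00 = 59.38 in.

x̄ = 128.08 in, ȳ = 59.38 in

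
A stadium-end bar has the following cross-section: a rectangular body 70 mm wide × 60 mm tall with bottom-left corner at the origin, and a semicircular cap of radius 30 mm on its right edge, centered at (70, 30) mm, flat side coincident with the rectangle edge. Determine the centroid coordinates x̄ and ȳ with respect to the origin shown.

Part | A | x̄ᵢ | ȳᵢ | A·x̄ᵢ | A·ȳᵢ
rectangular body | 4200.00 | 35.00 | 30.00 | 147000.00 | 126000.00
semicircular end | 1413.72 | 82.73 | 30.00 | 116960.17 | 42411.50
Σ | 5613.72 |  |  | 263960.17 | 168411.50
x̄ = 263960.17 / 5613.72 = 47.02 mm
ȳ = 168411.50 / 5613.72 = 30.00 mm

x̄ = 47.02 mm, ȳ = 30.00 mm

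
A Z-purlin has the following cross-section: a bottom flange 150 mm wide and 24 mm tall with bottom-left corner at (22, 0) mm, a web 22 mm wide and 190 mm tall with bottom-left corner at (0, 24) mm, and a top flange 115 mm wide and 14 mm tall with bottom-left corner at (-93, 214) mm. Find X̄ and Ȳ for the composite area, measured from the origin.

Part | A | x̄ᵢ | ȳᵢ | A·x̄ᵢ | A·ȳᵢ
bottom flange | 3600.00 | 97.00 | 12.00 | 349200.00 | 43200.00
web | 4180.00 | 11.00 | 119.00 | 45980.00 | 497420.00
top flange | 1610.00 | -35.50 | 221.00 | -57155.00 | 355810.00
Σ | 9390.00 |  |  | 338025.00 | 896430.00
X̄ = 338025.00 / 9390.00 = 36.00 mm
Ȳ = 896430.00 / 9390.00 = 95.47 mm

X̄ = 36.00 mm, Ȳ = 95.47 mm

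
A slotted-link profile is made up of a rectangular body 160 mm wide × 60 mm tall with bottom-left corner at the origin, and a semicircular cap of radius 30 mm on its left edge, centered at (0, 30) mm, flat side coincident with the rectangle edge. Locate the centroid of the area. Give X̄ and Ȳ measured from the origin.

X̄ = 68.10 mm, Ȳ = 30.00 mm

rectangular body: A = 160 × 60 = 9600.00, centroid at (80.00, 30.00).
semicircular end: A = ½π·30² = 1413.72, centroid at (-12.73, 30.00).
ΣA = 11013.72 mm²
ΣAX̄ = (9600.00)(80.00) + (1413.72)(-12.73) = 750000.00 mm³
ΣAȲ = (9600.00)(30.00) + (1413.72)(30.00) = 330411.50 mm³
X̄ = 750000.00 / 11013.72 = 68.10 mm
Ȳ = 330411.50 / 11013.72 = 30.00 mm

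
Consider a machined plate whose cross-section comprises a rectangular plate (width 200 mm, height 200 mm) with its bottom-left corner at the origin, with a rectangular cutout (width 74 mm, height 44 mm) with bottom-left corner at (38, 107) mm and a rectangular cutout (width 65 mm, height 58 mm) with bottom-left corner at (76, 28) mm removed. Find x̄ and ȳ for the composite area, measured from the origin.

plate: A = 200 × 200 = 40000.00, centroid at (100.00, 100.00).
hole 1: A = −(74 × 44) = -3256.00, centroid at (75.00, 129.00).
hole 2: A = −(65 × 58) = -3770.00, centroid at (108.50, 57.00).
ΣA = 32974.00 mm², ΣAx̄ = 3346755.00 mm³, ΣAȳ = 3365086.00 mm³.
x̄ = 3346755.00/32974.00 = 101.50 mm; ȳ = 3365086.00/32974.00 = 102.05 mm.

x̄ = 101.50 mm, ȳ = 102.05 mm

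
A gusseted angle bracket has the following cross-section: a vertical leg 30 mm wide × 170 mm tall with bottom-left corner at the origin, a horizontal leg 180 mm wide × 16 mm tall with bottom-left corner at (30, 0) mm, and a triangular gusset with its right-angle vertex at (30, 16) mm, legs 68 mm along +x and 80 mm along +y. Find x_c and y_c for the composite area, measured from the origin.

x_c = 52.84 mm, y_c = 53.51 mm

vertical leg: A = 30 × 170 = 5100.00, centroid at (15.00, 85.00).
horizontal leg: A = 180 × 16 = 2880.00, centroid at (120.00, 8.00).
gusset: A = ½·68·80 = 2720.00, centroid at (52.67, 42.67).
ΣA = 10700.00 mm², ΣAx_c = 565353.33 mm³, ΣAy_c = 572593.33 mm³.
x_c = 565353.33/10700.00 = 52.84 mm; y_c = 572593.33/10700.00 = 53.51 mm.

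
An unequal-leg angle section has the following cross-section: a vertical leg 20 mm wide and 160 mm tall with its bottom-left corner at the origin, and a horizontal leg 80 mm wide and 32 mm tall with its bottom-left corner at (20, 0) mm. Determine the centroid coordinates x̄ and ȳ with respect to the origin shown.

vertical leg: A = 20 × 160 = 3200.00, centroid at (10.00, 80.00).
horizontal leg: A = 80 × 32 = 2560.00, centroid at (60.00, 16.00).
ΣA = 5760.00 mm²
ΣAx̄ = (3200.00)(10.00) + (2560.00)(60.00) = 185600.00 mm³
ΣAȳ = (3200.00)(80.00) + (2560.00)(16.00) = 296960.00 mm³
x̄ = 185600.00 / 5760.00 = 32.22 mm
ȳ = 296960.00 / 5760.00 = 51.56 mm

x̄ = 32.22 mm, ȳ = 51.56 mm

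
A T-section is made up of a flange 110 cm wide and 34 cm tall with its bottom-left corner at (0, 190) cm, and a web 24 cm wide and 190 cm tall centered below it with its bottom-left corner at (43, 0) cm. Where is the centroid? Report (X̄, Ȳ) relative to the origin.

Part | A | x̄ᵢ | ȳᵢ | A·x̄ᵢ | A·ȳᵢ
web | 4560.00 | 55.00 | 95.00 | 250800.00 | 433200.00
flange | 3740.00 | 55.00 | 207.00 | 205700.00 | 774180.00
Σ | 8300.00 |  |  | 456500.00 | 1207380.00
X̄ = 456500.00 / 8300.00 = 55.00 cm
Ȳ = 1207380.00 / 8300.00 = 145.47 cm

X̄ = 55.00 cm, Ȳ = 145.47 cm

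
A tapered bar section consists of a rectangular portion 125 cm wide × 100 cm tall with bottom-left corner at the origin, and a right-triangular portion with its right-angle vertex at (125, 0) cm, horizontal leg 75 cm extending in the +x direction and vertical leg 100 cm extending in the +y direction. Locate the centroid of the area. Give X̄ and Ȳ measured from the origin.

X̄ = 82.69 cm, Ȳ = 46.15 cm

rectangular portion: A = 125 × 100 = 12500.00, centroid at (62.50, 50.00).
triangular portion: A = ½·75·100 = 3750.00, centroid at (150.00, 33.33).
ΣA = 16250.00 cm², ΣAX̄ = 1343750.00 cm³, ΣAȲ = 750000.00 cm³.
X̄ = 1343750.00/16250.00 = 82.69 cm; Ȳ = 750000.00/16250.00 = 46.15 cm.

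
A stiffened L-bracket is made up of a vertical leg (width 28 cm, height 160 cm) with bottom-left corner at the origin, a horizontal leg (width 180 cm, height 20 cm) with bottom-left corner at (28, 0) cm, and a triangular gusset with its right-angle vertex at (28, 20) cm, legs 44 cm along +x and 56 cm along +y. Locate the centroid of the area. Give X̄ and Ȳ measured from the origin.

vertical leg: A = 28 × 160 = 4480.00, centroid at (14.00, 80.00).
horizontal leg: A = 180 × 20 = 3600.00, centroid at (118.00, 10.00).
gusset: A = ½·44·56 = 1232.00, centroid at (42.67, 38.67).
ΣA = 9312.00 cm², ΣAX̄ = 540085.33 cm³, ΣAȲ = 442037.33 cm³.
X̄ = 540085.33/9312.00 = 58.00 cm; Ȳ = 442037.33/9312.00 = 47.47 cm.

X̄ = 58.00 cm, Ȳ = 47.47 cm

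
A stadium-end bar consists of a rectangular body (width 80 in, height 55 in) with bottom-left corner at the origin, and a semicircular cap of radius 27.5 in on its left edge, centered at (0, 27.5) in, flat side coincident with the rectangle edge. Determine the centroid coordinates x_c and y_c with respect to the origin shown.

rectangular body: A = 80 × 55 = 4400.00, centroid at (40.00, 27.50).
semicircular end: A = ½π·27.5² = 1187.91, centroid at (-11.67, 27.50).
ΣA = 5587.91 in²
ΣAx_c = (4400.00)(40.00) + (1187.91)(-11.67) = 162135.42 in³
ΣAy_c = (4400.00)(27.50) + (1187.91)(27.50) = 153667.65 in³
x_c = 162135.42 / 5587.91 = 29.02 in
y_c = 153667.65 / 5587.91 = 27.50 in

x_c = 29.02 in, y_c = 27.50 in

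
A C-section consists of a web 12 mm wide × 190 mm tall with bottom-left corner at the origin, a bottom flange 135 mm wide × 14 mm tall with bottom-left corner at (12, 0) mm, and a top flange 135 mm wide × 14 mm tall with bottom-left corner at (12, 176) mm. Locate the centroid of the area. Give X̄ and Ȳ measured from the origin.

web: A = 12 × 190 = 2280.00, centroid at (6.00, 95.00).
bottom flange: A = 135 × 14 = 1890.00, centroid at (79.50, 7.00).
top flange: A = 135 × 14 = 1890.00, centroid at (79.50, 183.00).
ΣA = 6060.00 mm², ΣAX̄ = 314190.00 mm³, ΣAȲ = 575700.00 mm³.
X̄ = 314190.00/6060.00 = 51.85 mm; Ȳ = 575700.00/6060.00 = 95.00 mm.

X̄ = 51.85 mm, Ȳ = 95.00 mm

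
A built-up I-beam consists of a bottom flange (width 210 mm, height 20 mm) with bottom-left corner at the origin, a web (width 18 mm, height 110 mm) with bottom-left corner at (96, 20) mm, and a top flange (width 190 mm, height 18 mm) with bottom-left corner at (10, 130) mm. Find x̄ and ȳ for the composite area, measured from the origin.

bottom flange: A = 210 × 20 = 4200.00, centroid at (105.00, 10.00).
web: A = 18 × 110 = 1980.00, centroid at (105.00, 75.00).
top flange: A = 190 × 18 = 3420.00, centroid at (105.00, 139.00).
ΣA = 9600.00 mm², ΣAx̄ = 1008000.00 mm³, ΣAȳ = 665880.00 mm³.
x̄ = 1008000.00/9600.00 = 105.00 mm; ȳ = 665880.00/9600.00 = 69.36 mm.

x̄ = 105.00 mm, ȳ = 69.36 mm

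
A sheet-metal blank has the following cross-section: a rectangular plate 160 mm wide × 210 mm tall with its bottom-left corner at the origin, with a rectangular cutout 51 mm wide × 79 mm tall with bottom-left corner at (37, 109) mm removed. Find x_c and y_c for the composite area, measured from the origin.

plate: A = 160 × 210 = 33600.00, centroid at (80.00, 105.00).
hole: A = −(51 × 79) = -4029.00, centroid at (62.50, 148.50).
ΣA = 29571.00 mm², ΣAx_c = 2436187.50 mm³, ΣAy_c = 2929693.50 mm³.
x_c = 2436187.50/29571.00 = 82.38 mm; y_c = 2929693.50/29571.00 = 99.07 mm.

x_c = 82.38 mm, y_c = 99.07 mm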